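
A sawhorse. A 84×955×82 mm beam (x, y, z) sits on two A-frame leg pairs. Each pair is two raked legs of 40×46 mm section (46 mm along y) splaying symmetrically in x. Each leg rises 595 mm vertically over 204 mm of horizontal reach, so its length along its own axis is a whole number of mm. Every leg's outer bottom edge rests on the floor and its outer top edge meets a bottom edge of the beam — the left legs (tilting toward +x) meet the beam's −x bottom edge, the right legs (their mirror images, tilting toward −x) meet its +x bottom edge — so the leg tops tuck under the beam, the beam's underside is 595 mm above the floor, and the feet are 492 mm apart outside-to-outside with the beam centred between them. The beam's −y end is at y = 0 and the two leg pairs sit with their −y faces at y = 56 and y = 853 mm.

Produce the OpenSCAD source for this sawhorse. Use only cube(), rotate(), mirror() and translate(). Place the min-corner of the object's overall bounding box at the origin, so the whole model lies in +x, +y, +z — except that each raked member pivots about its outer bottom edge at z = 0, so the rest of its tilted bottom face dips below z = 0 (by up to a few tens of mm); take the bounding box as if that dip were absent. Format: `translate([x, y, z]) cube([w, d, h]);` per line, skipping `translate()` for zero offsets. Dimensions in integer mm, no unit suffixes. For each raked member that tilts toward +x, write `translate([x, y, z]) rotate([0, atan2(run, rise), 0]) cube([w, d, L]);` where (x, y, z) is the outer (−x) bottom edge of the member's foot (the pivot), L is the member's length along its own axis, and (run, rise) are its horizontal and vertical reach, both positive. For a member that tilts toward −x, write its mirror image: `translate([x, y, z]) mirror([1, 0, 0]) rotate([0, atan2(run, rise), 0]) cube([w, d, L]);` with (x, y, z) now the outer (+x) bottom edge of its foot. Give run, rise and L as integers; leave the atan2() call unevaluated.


// leg length = √(204² + 595²) = 629
// right-leg outer foot x = 2·204 + 84 = 492
// beam min-corner = (204, 0, 595)
translate([204, 0, 595]) cube([84, 955, 82]);
translate([0, 56, 0]) rotate([0, atan2(204, 595), 0]) cube([40, 46, 629]);
translate([492, 56, 0]) mirror([1, 0, 0]) rotate([0, atan2(204, 595), 0]) cube([40, 46, 629]);
translate([0, 853, 0]) rotate([0, atan2(204, 595), 0]) cube([40, 46, 629]);
translate([492, 853, 0]) mirror([1, 0, 0]) rotate([0, atan2(204, 595), 0]) cube([40, 46, 629]);


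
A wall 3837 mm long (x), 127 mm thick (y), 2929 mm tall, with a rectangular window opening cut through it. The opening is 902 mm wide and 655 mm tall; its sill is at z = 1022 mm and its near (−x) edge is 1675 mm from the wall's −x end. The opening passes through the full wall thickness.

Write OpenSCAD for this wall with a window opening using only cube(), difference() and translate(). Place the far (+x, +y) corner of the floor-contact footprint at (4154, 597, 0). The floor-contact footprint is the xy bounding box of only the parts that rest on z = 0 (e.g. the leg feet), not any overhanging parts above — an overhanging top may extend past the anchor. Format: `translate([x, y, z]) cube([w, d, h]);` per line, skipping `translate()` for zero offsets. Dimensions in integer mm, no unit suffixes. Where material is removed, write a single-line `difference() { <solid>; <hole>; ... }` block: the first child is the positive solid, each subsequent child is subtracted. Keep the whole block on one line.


difference() { translate([317, 470, 0]) cube([3837, 127, 2929]); translate([1992, 470, 1022]) cube([902, 127, 655]); }


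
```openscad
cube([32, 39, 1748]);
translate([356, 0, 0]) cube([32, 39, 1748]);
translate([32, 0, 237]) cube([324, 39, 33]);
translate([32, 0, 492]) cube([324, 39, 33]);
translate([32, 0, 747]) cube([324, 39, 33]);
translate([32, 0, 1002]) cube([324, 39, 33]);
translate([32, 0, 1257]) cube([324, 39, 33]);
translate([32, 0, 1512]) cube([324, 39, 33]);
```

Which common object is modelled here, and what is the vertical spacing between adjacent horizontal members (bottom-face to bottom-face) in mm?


A ladder. The rung spacing is 255 mm.

Two tall 32×39 posts with 6 short bars between them — a ladder. Adjacent rungs sit at z = 237 and z = 492, so the spacing is 492 − 237 = 255 mm.


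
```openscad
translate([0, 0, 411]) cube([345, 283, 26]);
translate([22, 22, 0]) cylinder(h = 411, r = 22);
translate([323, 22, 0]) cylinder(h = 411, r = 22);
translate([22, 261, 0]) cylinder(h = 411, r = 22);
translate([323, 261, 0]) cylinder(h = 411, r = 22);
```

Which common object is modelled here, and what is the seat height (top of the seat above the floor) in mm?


A stool. The seat height is 437 mm.

A 345×283×26 slab at z = 411 on four corner cylinders — a stool. The seat top is 411 + 26 = 437 mm.


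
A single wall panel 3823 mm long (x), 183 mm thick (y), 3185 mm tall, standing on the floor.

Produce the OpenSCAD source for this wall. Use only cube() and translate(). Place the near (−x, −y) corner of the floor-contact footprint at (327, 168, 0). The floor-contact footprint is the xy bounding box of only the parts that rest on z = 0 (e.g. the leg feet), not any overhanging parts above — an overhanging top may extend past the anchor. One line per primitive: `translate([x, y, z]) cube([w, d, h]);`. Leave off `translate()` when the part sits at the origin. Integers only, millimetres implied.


translate([327, 168, 0]) cube([3823, 183, 3185]);


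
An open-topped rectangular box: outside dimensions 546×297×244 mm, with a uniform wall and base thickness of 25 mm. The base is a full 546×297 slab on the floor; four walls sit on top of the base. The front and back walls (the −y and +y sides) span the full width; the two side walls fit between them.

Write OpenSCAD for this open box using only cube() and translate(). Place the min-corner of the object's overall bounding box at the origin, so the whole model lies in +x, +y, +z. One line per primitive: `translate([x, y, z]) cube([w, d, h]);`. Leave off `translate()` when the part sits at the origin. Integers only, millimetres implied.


cube([546, 297, 25]);
translate([0, 0, 25]) cube([546, 25, 219]);
translate([0, 272, 25]) cube([546, 25, 219]);
translate([0, 25, 25]) cube([25, 247, 219]);
translate([521, 25, 25]) cube([25, 247, 219]);


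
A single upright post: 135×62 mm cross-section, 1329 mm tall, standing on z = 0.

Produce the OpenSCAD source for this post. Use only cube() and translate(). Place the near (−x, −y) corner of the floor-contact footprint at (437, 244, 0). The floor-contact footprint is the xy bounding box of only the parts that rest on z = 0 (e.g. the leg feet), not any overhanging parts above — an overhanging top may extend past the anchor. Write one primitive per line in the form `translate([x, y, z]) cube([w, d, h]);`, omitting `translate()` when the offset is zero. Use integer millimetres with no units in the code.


translate([437, 244, 0]) cube([135, 62, 1329]);


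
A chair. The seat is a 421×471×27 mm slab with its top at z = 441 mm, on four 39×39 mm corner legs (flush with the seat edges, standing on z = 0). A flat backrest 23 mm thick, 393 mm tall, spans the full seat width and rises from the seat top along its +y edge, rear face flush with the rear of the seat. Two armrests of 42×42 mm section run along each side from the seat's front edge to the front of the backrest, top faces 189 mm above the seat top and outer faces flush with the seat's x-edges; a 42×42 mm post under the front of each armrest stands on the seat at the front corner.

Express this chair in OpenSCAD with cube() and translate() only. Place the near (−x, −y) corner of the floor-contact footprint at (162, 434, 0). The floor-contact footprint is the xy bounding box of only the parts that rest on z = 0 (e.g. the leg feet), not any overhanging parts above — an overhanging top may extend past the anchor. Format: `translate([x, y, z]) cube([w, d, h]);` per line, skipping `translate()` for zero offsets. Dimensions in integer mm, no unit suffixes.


// leg_h = 441 - 27 = 414
// arm post h = 189 - 42 = 147
translate([162, 434, 414]) cube([421, 471, 27]);
translate([162, 434, 0]) cube([39, 39, 414]);
translate([544, 434, 0]) cube([39, 39, 414]);
translate([162, 866, 0]) cube([39, 39, 414]);
translate([544, 866, 0]) cube([39, 39, 414]);
translate([162, 882, 441]) cube([421, 23, 393]);
translate([162, 434, 588]) cube([42, 448, 42]);
translate([541, 434, 588]) cube([42, 448, 42]);
translate([162, 434, 441]) cube([42, 42, 147]);
translate([541, 434, 441]) cube([42, 42, 147]);


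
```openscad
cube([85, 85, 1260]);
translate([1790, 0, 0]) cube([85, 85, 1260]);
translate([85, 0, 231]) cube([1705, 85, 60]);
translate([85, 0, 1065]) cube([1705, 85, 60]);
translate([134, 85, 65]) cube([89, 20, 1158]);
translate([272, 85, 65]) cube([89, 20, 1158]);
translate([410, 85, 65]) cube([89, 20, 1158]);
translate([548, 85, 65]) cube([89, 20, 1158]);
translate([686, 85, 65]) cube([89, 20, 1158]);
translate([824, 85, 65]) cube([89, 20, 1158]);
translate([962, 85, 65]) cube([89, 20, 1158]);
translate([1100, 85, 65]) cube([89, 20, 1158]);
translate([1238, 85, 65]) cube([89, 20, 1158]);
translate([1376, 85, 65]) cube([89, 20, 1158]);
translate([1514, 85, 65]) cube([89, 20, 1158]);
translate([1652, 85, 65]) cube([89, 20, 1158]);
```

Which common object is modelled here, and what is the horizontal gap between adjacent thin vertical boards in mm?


A fence section. The picket gap is 49 mm.

Two posts, two rails, 12 pickets — a fence section. Span 1705 mm holds 12 pickets of 89 mm with 13 equal gaps: ⌊(1705 − 12·89) / 13⌋ = 49 mm.


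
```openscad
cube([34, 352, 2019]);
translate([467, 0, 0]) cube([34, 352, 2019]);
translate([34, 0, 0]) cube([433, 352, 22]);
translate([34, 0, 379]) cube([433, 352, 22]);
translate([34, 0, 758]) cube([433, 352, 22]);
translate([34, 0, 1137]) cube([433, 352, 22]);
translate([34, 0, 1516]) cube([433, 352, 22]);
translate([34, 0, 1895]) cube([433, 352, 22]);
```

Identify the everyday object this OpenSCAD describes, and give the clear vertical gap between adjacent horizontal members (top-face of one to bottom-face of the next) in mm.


A bookshelf. The clear shelf gap is 357 mm.

Two tall side panels with 6 horizontal boards between them — a bookshelf. The first two shelf undersides are at z = 0 and z = 379; with shelf thickness 22, the clear gap is 379 − 0 − 22 = 357 mm.


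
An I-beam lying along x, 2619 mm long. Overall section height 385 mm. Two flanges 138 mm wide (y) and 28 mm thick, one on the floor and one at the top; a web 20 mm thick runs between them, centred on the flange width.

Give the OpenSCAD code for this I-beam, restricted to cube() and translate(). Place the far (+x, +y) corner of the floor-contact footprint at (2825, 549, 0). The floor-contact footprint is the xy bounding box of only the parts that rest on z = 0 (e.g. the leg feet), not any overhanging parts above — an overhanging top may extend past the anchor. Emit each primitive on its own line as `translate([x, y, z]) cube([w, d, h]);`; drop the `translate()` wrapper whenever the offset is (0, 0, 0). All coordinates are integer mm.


translate([206, 411, 0]) cube([2619, 138, 28]);
translate([206, 470, 28]) cube([2619, 20, 329]);
translate([206, 411, 357]) cube([2619, 138, 28]);


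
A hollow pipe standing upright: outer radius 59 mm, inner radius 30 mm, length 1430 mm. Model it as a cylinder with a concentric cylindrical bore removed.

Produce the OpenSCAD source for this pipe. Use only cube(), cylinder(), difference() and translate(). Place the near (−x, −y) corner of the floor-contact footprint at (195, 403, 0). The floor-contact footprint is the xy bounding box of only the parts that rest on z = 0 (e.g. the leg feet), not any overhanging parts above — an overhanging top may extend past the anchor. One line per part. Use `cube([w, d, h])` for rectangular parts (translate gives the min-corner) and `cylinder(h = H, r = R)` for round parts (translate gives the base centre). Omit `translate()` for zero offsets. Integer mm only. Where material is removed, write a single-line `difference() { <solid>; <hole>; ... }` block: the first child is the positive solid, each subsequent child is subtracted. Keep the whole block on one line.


difference() { translate([254, 462, 0]) cylinder(h = 1430, r = 59); translate([254, 462, 0]) cylinder(h = 1430, r = 30); }


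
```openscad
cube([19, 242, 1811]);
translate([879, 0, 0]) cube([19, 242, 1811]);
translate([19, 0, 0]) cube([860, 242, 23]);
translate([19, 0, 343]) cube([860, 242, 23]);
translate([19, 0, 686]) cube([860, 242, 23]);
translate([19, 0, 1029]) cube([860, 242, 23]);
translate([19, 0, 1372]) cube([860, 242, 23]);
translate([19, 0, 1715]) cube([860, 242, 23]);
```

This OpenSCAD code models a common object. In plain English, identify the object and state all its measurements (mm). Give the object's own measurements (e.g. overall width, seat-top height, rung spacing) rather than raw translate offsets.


An open bookshelf. Two side panels, each 19 mm thick, 242 mm deep and 1811 mm tall, stand 898 mm apart (outside-to-outside). Between them sit 6 shelves, each 23 mm thick and 242 mm deep, spanning the full gap between the sides. The bottom shelf rests on the floor (its underside at z = 0) and the clear gap between one shelf's top and the next shelf's underside is 320 mm.


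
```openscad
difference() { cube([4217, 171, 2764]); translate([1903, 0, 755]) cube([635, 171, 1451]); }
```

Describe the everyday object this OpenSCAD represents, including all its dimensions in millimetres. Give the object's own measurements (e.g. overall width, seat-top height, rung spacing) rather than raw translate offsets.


A wall 4217 mm long (x), 171 mm thick (y), 2764 mm tall, with a rectangular window opening cut through it. The opening is 635 mm wide and 1451 mm tall; its sill is at z = 755 mm and its near (−x) edge is 1903 mm from the wall's −x end. The opening passes through the full wall thickness.


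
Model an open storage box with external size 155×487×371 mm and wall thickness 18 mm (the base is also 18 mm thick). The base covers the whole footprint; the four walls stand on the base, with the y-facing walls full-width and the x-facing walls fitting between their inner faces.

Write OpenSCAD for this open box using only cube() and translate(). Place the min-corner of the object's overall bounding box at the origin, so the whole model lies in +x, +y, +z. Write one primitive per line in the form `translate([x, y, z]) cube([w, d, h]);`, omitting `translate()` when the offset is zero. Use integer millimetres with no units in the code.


cube([155, 487, 18]);
translate([0, 0, 18]) cube([155, 18, 353]);
translate([0, 469, 18]) cube([155, 18, 353]);
translate([0, 18, 18]) cube([18, 451, 353]);
translate([137, 18, 18]) cube([18, 451, 353]);


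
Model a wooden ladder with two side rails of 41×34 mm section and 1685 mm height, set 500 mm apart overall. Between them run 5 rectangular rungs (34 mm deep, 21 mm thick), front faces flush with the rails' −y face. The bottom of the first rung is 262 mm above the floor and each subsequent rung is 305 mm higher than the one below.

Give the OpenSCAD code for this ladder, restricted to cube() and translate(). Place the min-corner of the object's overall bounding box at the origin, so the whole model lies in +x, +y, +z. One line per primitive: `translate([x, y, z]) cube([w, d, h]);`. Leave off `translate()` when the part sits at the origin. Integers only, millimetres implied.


// rung span = 500 - 2*41 = 418
// rung[k] z = 262 + k*305
cube([41, 34, 1685]);
translate([459, 0, 0]) cube([41, 34, 1685]);
translate([41, 0, 262]) cube([418, 34, 21]);
translate([41, 0, 567]) cube([418, 34, 21]);
translate([41, 0, 872]) cube([418, 34, 21]);
translate([41, 0, 1177]) cube([418, 34, 21]);
translate([41, 0, 1482]) cube([418, 34, 21]);


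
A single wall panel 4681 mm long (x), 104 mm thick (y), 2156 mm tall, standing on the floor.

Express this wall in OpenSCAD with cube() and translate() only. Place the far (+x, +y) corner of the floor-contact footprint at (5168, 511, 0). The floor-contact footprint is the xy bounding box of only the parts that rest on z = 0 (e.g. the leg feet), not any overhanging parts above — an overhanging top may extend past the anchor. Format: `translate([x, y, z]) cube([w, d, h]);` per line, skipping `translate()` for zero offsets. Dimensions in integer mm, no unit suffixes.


translate([487, 407, 0]) cube([4681, 104, 2156]);


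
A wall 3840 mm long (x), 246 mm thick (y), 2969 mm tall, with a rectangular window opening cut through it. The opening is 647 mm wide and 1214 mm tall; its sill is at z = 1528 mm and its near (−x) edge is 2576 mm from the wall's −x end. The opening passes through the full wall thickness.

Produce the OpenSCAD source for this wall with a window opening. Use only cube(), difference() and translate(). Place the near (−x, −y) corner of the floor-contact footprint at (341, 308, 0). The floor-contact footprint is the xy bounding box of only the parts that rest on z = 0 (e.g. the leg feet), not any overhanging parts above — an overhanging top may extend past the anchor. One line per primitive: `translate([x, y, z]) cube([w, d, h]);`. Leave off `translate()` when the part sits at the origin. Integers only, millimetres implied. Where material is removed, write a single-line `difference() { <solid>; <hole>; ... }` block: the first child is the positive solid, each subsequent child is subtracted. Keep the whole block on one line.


difference() { translate([341, 308, 0]) cube([3840, 246, 2969]); translate([2917, 308, 1528]) cube([647, 246, 1214]); }


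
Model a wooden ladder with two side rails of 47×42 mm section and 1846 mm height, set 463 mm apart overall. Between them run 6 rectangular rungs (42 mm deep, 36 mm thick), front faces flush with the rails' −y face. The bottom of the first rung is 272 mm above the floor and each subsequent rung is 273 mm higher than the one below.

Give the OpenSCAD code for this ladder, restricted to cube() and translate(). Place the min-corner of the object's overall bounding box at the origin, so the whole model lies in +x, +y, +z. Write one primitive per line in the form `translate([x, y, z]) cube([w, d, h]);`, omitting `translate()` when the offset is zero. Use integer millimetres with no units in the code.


cube([47, 42, 1846]);
translate([416, 0, 0]) cube([47, 42, 1846]);
translate([47, 0, 272]) cube([369, 42, 36]);
translate([47, 0, 545]) cube([369, 42, 36]);
translate([47, 0, 818]) cube([369, 42, 36]);
translate([47, 0, 1091]) cube([369, 42, 36]);
translate([47, 0, 1364]) cube([369, 42, 36]);
translate([47, 0, 1637]) cube([369, 42, 36]);


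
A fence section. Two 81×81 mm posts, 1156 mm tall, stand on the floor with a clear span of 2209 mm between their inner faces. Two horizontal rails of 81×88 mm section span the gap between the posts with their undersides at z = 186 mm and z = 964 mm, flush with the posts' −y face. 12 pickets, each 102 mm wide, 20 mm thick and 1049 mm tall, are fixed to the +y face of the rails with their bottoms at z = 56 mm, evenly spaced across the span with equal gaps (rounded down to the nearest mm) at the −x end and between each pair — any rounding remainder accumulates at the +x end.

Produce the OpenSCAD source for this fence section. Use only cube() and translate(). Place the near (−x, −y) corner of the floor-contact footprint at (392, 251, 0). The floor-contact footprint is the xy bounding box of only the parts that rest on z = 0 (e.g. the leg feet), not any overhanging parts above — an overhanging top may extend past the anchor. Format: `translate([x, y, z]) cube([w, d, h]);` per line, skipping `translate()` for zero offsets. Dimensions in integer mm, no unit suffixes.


translate([392, 251, 0]) cube([81, 81, 1156]);
translate([2682, 251, 0]) cube([81, 81, 1156]);
translate([473, 251, 186]) cube([2209, 81, 88]);
translate([473, 251, 964]) cube([2209, 81, 88]);
translate([548, 332, 56]) cube([102, 20, 1049]);
translate([725, 332, 56]) cube([102, 20, 1049]);
translate([902, 332, 56]) cube([102, 20, 1049]);
translate([1079, 332, 56]) cube([102, 20, 1049]);
translate([1256, 332, 56]) cube([102, 20, 1049]);
translate([1433, 332, 56]) cube([102, 20, 1049]);
translate([1610, 332, 56]) cube([102, 20, 1049]);
translate([1787, 332, 56]) cube([102, 20, 1049]);
translate([1964, 332, 56]) cube([102, 20, 1049]);
translate([2141, 332, 56]) cube([102, 20, 1049]);
translate([2318, 332, 56]) cube([102, 20, 1049]);
translate([2495, 332, 56]) cube([102, 20, 1049]);


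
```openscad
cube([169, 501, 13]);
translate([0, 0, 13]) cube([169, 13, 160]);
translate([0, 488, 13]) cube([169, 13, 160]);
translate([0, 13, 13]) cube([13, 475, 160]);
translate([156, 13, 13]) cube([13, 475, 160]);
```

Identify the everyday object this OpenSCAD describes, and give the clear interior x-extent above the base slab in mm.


An open box. The internal width is 143 mm.

A 169×501 base slab with four walls standing on it — an open box. The base is 169 mm wide and the walls are 13 mm thick, so the internal width is 169 − 2 × 13 = 143 mm.


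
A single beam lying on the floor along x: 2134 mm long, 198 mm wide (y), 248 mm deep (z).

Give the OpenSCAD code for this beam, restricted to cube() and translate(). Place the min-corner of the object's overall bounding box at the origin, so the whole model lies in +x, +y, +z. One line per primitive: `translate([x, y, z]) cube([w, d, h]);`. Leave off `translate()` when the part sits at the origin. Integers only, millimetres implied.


cube([2134, 198, 248]);


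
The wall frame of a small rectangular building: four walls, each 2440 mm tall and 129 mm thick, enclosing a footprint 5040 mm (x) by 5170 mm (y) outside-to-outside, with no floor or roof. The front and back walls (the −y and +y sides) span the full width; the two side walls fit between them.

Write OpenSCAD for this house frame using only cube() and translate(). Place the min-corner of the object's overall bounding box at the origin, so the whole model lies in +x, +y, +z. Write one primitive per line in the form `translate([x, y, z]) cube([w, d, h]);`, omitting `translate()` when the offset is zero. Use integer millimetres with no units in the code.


cube([5040, 129, 2440]);
translate([0, 5041, 0]) cube([5040, 129, 2440]);
translate([0, 129, 0]) cube([129, 4912, 2440]);
translate([4911, 129, 0]) cube([129, 4912, 2440]);


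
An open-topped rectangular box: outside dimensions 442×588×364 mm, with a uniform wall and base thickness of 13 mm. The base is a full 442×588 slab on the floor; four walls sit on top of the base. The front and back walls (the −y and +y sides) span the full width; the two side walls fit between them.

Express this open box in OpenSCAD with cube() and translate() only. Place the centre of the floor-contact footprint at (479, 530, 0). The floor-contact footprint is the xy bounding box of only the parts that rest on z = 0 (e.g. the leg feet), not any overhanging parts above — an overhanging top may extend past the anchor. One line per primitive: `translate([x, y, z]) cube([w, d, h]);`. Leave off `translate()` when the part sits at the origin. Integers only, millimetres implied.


translate([258, 236, 0]) cube([442, 588, 13]);
translate([258, 236, 13]) cube([442, 13, 351]);
translate([258, 811, 13]) cube([442, 13, 351]);
translate([258, 249, 13]) cube([13, 562, 351]);
translate([687, 249, 13]) cube([13, 562, 351]);


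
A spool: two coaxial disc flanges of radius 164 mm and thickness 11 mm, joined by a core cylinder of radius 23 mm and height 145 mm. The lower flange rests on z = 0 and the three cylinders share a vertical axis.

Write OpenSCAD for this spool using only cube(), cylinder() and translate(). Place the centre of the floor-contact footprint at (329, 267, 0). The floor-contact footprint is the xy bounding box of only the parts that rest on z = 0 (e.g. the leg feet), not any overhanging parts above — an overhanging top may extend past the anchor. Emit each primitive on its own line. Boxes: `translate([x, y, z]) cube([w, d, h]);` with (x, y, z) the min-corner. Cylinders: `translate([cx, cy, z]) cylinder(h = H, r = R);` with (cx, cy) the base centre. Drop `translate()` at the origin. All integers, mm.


translate([329, 267, 0]) cylinder(h = 11, r = 164);
translate([329, 267, 11]) cylinder(h = 145, r = 23);
translate([329, 267, 156]) cylinder(h = 11, r = 164);


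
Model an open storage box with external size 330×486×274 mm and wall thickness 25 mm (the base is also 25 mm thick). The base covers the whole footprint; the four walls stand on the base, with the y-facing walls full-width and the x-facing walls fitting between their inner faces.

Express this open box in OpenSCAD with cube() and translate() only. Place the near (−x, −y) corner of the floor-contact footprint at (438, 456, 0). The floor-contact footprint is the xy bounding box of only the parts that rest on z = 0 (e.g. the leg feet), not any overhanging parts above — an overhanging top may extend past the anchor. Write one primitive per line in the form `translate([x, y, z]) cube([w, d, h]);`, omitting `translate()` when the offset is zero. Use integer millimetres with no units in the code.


translate([438, 456, 0]) cube([330, 486, 25]);
translate([438, 456, 25]) cube([330, 25, 249]);
translate([438, 917, 25]) cube([330, 25, 249]);
translate([438, 481, 25]) cube([25, 436, 249]);
translate([743, 481, 25]) cube([25, 436, 249]);


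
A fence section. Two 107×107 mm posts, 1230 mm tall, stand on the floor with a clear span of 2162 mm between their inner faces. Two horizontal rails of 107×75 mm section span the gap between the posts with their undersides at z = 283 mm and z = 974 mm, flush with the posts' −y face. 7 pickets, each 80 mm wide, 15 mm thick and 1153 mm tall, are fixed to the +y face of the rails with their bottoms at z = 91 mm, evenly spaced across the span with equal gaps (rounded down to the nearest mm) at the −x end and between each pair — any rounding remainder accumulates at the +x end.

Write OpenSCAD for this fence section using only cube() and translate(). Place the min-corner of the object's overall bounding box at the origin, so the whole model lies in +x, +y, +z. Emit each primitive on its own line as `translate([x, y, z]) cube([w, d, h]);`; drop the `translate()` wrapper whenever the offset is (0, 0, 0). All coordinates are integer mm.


cube([107, 107, 1230]);
translate([2269, 0, 0]) cube([107, 107, 1230]);
translate([107, 0, 283]) cube([2162, 107, 75]);
translate([107, 0, 974]) cube([2162, 107, 75]);
translate([307, 107, 91]) cube([80, 15, 1153]);
translate([587, 107, 91]) cube([80, 15, 1153]);
translate([867, 107, 91]) cube([80, 15, 1153]);
translate([1147, 107, 91]) cube([80, 15, 1153]);
translate([1427, 107, 91]) cube([80, 15, 1153]);
translate([1707, 107, 91]) cube([80, 15, 1153]);
translate([1987, 107, 91]) cube([80, 15, 1153]);


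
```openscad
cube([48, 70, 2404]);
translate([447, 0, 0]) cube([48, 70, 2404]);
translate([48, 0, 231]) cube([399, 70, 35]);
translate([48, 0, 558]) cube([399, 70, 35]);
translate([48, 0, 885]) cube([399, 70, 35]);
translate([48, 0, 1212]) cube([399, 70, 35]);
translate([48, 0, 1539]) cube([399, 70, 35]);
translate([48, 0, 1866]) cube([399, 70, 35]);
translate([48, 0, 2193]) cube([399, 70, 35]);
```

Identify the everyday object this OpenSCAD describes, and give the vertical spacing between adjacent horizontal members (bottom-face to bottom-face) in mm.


A ladder. The rung spacing is 327 mm.

Two tall 48×70 posts with 7 short bars between them — a ladder. Adjacent rungs sit at z = 231 and z = 558, so the spacing is 558 − 231 = 327 mm.


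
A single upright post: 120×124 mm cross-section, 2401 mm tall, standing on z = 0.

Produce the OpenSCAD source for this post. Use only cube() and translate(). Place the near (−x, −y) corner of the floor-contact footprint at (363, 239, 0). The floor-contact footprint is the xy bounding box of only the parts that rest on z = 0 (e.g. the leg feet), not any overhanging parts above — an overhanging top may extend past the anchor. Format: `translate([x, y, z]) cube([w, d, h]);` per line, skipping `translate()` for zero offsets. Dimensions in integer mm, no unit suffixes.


translate([363, 239, 0]) cube([120, 124, 2401]);


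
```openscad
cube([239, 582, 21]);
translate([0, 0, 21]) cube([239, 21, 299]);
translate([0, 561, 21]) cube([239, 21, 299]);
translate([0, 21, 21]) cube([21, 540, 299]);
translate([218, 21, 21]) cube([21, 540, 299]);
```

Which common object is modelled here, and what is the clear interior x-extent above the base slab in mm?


An open box. The internal width is 197 mm.

A 239×582 base slab with four walls standing on it — an open box. The base is 239 mm wide and the walls are 21 mm thick, so the internal width is 239 − 2 × 21 = 197 mm.


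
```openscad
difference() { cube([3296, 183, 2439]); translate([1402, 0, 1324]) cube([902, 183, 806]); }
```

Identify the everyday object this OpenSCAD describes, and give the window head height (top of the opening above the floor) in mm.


A wall with a window opening. The window head height is 2130 mm.

A wall with a rectangular opening subtracted — a window. Sill at z = 1324, opening 806 mm tall, so the head is at 1324 + 806 = 2130 mm.


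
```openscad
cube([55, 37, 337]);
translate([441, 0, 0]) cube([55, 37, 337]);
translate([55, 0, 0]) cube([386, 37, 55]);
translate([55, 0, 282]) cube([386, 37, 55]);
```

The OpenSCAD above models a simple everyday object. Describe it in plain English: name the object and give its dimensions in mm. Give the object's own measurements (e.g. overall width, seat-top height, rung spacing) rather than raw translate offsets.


A rectangular picture frame lying in the x–z plane (depth along y). The opening is 386 mm wide (x) by 227 mm tall (z), surrounded by a border 55 mm wide on all four sides. The frame is 37 mm deep and is made of two full-height vertical stiles with two horizontal rails fitted between them.


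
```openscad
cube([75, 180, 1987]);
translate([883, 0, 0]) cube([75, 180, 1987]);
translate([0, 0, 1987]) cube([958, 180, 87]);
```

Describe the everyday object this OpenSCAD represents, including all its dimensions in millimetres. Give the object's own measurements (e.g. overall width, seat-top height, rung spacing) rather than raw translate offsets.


A door frame. The clear opening is 808 mm wide and 1987 mm high. Two 75 mm wide jambs, 180 mm deep, stand either side of the opening from the floor to the top of the opening. A 87 mm thick head sits across the top of both jambs, spanning the full outside width of the frame.


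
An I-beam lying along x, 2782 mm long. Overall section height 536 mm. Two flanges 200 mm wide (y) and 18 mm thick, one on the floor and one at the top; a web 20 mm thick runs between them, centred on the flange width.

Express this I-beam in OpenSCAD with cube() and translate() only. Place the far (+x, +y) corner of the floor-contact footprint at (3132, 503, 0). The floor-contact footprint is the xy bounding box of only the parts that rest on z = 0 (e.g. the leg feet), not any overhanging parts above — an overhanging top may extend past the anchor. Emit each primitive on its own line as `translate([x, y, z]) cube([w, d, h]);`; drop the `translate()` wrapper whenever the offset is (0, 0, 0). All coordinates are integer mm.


translate([350, 303, 0]) cube([2782, 200, 18]);
translate([350, 393, 18]) cube([2782, 20, 500]);
translate([350, 303, 518]) cube([2782, 200, 18]);


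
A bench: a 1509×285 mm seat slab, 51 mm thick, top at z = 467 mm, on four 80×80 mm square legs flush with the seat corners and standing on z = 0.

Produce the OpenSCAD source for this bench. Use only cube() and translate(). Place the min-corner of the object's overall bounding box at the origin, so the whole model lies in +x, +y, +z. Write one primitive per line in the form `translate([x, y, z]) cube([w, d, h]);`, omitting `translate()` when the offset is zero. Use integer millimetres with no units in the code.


translate([0, 0, 416]) cube([1509, 285, 51]);
cube([80, 80, 416]);
translate([0, 205, 0]) cube([80, 80, 416]);
translate([1429, 0, 0]) cube([80, 80, 416]);
translate([1429, 205, 0]) cube([80, 80, 416]);


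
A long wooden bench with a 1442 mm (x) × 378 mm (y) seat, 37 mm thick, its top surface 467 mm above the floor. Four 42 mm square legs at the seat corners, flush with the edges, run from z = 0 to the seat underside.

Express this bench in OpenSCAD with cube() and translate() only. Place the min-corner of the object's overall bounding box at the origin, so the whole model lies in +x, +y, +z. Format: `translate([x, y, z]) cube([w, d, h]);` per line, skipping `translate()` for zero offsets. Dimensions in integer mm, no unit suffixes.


translate([0, 0, 430]) cube([1442, 378, 37]);
cube([42, 42, 430]);
translate([0, 336, 0]) cube([42, 42, 430]);
translate([1400, 0, 0]) cube([42, 42, 430]);
translate([1400, 336, 0]) cube([42, 42, 430]);


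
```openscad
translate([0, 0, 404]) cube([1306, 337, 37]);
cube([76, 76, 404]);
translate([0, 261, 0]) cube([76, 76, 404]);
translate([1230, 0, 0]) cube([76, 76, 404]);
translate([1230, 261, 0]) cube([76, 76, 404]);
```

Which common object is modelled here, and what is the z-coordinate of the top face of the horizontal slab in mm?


A bench. The seat-top height is 441 mm.

A long slab on four corner posts — a bench. The slab sits at z = 404 with thickness 37, so the top is 404 + 37 = 441 mm.


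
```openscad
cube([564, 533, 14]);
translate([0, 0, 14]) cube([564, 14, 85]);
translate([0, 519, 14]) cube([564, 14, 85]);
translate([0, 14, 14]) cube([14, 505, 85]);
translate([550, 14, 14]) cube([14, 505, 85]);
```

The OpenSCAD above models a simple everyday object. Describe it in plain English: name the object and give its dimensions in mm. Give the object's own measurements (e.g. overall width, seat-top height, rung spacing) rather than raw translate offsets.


An open-topped rectangular box: outside dimensions 564×533×99 mm, with a uniform wall and base thickness of 14 mm. The base is a full 564×533 slab on the floor; four walls sit on top of the base. The front and back walls (the −y and +y sides) span the full width; the two side walls fit between them.


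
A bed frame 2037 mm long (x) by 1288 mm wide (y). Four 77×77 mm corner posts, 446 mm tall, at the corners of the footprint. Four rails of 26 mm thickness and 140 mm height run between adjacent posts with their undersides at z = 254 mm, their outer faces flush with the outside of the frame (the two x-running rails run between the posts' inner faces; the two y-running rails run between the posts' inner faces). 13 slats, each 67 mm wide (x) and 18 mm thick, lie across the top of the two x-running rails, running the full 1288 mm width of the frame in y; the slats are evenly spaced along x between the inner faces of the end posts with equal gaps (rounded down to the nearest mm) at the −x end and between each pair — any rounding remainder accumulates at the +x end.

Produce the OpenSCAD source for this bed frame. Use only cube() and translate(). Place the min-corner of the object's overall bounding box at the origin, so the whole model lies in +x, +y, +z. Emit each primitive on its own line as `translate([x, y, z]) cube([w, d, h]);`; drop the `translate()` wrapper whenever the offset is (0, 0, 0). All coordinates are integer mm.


// slat z = rail_z + rail_h = 254 + 140 = 394
// slat gap = ⌊(1883 − 13·67) / 14⌋ = 72
cube([77, 77, 446]);
translate([0, 1211, 0]) cube([77, 77, 446]);
translate([1960, 0, 0]) cube([77, 77, 446]);
translate([1960, 1211, 0]) cube([77, 77, 446]);
translate([77, 0, 254]) cube([1883, 26, 140]);
translate([77, 1262, 254]) cube([1883, 26, 140]);
translate([0, 77, 254]) cube([26, 1134, 140]);
translate([2011, 77, 254]) cube([26, 1134, 140]);
translate([149, 0, 394]) cube([67, 1288, 18]);
translate([288, 0, 394]) cube([67, 1288, 18]);
translate([427, 0, 394]) cube([67, 1288, 18]);
translate([566, 0, 394]) cube([67, 1288, 18]);
translate([705, 0, 394]) cube([67, 1288, 18]);
translate([844, 0, 394]) cube([67, 1288, 18]);
translate([983, 0, 394]) cube([67, 1288, 18]);
translate([1122, 0, 394]) cube([67, 1288, 18]);
translate([1261, 0, 394]) cube([67, 1288, 18]);
translate([1400, 0, 394]) cube([67, 1288, 18]);
translate([1539, 0, 394]) cube([67, 1288, 18]);
translate([1678, 0, 394]) cube([67, 1288, 18]);
translate([1817, 0, 394]) cube([67, 1288, 18]);


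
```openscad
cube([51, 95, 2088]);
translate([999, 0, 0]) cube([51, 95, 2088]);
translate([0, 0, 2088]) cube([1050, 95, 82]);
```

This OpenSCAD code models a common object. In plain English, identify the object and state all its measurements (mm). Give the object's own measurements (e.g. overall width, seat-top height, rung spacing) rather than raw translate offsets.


A door frame. The clear opening is 948 mm wide and 2088 mm high. Two 51 mm wide jambs, 95 mm deep, stand either side of the opening from the floor to the top of the opening. A 82 mm thick head sits across the top of both jambs, spanning the full outside width of the frame.


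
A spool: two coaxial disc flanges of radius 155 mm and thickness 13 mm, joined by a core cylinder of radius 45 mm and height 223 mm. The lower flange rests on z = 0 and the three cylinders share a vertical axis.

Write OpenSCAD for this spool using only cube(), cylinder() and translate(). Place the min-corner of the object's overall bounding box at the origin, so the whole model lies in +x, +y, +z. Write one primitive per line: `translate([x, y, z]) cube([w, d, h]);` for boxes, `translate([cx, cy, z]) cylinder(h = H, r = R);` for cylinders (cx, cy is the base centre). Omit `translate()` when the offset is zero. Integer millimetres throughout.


translate([155, 155, 0]) cylinder(h = 13, r = 155);
translate([155, 155, 13]) cylinder(h = 223, r = 45);
translate([155, 155, 236]) cylinder(h = 13, r = 155);


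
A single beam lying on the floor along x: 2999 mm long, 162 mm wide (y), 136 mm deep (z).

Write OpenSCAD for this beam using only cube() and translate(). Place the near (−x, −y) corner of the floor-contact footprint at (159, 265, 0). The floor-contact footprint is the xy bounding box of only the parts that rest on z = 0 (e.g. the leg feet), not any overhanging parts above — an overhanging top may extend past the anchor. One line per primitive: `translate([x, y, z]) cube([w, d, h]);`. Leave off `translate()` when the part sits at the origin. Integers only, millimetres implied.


translate([159, 265, 0]) cube([2999, 162, 136]);


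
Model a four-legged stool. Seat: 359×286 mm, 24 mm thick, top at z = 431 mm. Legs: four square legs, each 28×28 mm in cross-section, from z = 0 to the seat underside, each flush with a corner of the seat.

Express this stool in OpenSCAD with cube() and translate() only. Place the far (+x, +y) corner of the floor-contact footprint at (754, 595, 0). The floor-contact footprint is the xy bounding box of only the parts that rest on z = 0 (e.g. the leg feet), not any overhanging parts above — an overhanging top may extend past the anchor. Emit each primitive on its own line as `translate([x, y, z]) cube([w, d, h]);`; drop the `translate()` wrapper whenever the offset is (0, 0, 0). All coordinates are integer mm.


translate([395, 309, 407]) cube([359, 286, 24]);
translate([395, 309, 0]) cube([28, 28, 407]);
translate([726, 309, 0]) cube([28, 28, 407]);
translate([395, 567, 0]) cube([28, 28, 407]);
translate([726, 567, 0]) cube([28, 28, 407]);


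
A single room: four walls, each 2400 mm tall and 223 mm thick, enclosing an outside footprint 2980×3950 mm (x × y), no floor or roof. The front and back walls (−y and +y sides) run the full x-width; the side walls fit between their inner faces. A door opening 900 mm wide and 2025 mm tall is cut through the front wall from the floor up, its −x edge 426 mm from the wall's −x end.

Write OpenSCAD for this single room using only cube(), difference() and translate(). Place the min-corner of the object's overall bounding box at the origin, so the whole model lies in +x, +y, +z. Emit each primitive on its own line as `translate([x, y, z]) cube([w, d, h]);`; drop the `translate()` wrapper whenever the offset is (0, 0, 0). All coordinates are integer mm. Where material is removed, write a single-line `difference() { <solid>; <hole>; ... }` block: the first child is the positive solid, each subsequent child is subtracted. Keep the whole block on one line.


difference() { cube([2980, 223, 2400]); translate([426, 0, 0]) cube([900, 223, 2025]); }
translate([0, 3727, 0]) cube([2980, 223, 2400]);
translate([0, 223, 0]) cube([223, 3504, 2400]);
translate([2757, 223, 0]) cube([223, 3504, 2400]);
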